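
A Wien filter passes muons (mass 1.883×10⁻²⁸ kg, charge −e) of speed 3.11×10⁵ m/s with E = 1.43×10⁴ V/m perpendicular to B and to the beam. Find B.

Balance of forces in the selector: qE = qvB ⇒ B = E/v.
B = 1.43×10⁴/3.11×10⁵ = 0.0460 T.

B = 0.0460 T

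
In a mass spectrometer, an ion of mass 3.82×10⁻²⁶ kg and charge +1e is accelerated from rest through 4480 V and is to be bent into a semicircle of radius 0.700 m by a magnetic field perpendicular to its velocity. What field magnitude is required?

B ≈ 0.0660 T

v = √(2|q|V/m) = √(2·1.602×10⁻¹⁹·4480/3.82×10⁻²⁶) ≈ 1.938×10⁵ m/s.
B = mv/(|q|r) = (3.82×10⁻²⁶)(1.938×10⁵)/((1.602×10⁻¹⁹)(0.700)) ≈ 0.0660 T.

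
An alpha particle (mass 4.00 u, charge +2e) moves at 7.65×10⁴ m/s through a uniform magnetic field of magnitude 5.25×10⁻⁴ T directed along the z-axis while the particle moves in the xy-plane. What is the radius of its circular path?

r ≈ 3.02 m

The magnetic force provides the centripetal force: |q|vB = mv²/r.
r = mv/(|q|B) = (6.644×10⁻²⁷)(7.65×10⁴)/((3.204×10⁻¹⁹)(5.25×10⁻⁴)) ≈ 3.02 m.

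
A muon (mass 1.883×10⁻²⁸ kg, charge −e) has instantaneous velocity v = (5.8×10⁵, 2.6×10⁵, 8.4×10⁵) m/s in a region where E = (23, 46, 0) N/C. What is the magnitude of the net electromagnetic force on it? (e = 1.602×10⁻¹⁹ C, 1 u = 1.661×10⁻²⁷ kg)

|F| ≈ 8.24×10⁻¹⁸ N

Only an electric field acts, so F = qE = (−1.602×10⁻¹⁹ C)·(23.0, 46.0, 0) = (-3.68×10⁻¹⁸, -7.37×10⁻¹⁸, 0) N.
|F| = 8.24×10⁻¹⁸ N.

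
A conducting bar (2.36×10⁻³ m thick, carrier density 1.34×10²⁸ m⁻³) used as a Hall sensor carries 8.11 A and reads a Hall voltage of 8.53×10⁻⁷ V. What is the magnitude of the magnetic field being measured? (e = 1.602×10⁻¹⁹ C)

From V_H = IB/(n e t), B = V_H n e t / I.
B = (8.53×10⁻⁷)(1.34×10²⁸)(1.602×10⁻¹⁹)(2.36×10⁻³)/8.11 ≈ 0.533 T.

B ≈ 0.533 T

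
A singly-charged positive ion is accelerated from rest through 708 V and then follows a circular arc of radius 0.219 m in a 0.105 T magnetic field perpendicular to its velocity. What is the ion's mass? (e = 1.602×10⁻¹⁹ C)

m ≈ 5.98×10⁻²⁶ kg

Combine |q|V = ½mv² and r = mv/(|q|B): eliminate v to get m = qB²r²/(2V).
m = (1.602×10⁻¹⁹)(0.105)²(0.219)²/(2·708) ≈ 5.98×10⁻²⁶ kg.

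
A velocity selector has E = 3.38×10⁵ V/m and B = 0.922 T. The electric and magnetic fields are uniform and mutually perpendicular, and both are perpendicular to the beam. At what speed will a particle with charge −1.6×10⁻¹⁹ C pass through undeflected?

v = 3.67×10⁵ m/s

Zero net Lorentz force requires |qE| = |q v×B|, i.e. E = vB.
v = E/B = 3.38×10⁵/0.922 = 3.67×10⁵ m/s.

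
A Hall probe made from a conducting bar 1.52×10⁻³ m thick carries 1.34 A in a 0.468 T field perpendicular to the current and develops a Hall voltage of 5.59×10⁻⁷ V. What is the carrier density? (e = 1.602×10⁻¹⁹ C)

n ≈ 4.61×10²⁷ m⁻³

From V_H = IB/(n e t), n = IB/(V_H e t).
n = (1.34)(0.468)/((5.59×10⁻⁷)(1.602×10⁻¹⁹)(1.52×10⁻³)) ≈ 4.61×10²⁷ m⁻³.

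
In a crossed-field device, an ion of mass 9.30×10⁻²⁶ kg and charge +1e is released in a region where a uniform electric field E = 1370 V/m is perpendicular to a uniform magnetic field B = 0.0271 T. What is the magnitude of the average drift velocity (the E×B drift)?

The E×B drift speed is v_d = E/B.
v_d = 1370/0.0271 = 5.06×10⁴ m/s.

v_d ≈ 5.06×10⁴ m/s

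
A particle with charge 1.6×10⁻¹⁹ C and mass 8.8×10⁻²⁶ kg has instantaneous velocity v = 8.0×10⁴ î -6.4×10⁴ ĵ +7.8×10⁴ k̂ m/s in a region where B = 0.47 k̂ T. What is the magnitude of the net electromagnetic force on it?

|F| ≈ 7.70×10⁻¹⁵ N

v×B = (-3.01×10⁴, -3.76×10⁴, 0) N/C.
F = q v×B = (1.6×10⁻¹⁹ C)·(-3.01×10⁴, -3.76×10⁴, 0) = (-4.81×10⁻¹⁵, -6.02×10⁻¹⁵, 0) N.
|F| = 7.70×10⁻¹⁵ N.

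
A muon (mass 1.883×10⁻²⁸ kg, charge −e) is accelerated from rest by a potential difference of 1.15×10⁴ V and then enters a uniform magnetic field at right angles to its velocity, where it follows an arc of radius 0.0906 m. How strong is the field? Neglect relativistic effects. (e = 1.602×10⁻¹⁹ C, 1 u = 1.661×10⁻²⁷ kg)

v = √(2|q|V/m) = √(2·1.602×10⁻¹⁹·1.15×10⁴/1.883×10⁻²⁸) ≈ 4.424×10⁶ m/s.
B = mv/(|q|r) = (1.883×10⁻²⁸)(4.424×10⁶)/((1.602×10⁻¹⁹)(0.0906)) ≈ 0.0574 T.

B ≈ 0.0574 T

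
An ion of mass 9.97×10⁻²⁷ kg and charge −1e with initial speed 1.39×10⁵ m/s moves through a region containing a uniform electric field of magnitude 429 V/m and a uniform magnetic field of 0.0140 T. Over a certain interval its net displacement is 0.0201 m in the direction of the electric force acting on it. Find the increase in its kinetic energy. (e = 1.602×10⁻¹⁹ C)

ΔKE ≈ 1.38×10⁻¹⁸ J

The magnetic force is always ⟂ v and does no work; only the electric force changes KE.
ΔKE = F_E · d = |q|E d = (1.602×10⁻¹⁹)(429)(0.0201) ≈ 1.38×10⁻¹⁸ J.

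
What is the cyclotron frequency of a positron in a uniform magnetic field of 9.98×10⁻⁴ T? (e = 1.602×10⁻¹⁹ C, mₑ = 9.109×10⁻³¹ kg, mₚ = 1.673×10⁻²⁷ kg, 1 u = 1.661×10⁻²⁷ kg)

f = |q|B/(2πm).
f = (1.602×10⁻¹⁹)(9.98×10⁻⁴)/(2π·9.109×10⁻³¹) ≈ 2.79×10⁷ Hz.

f ≈ 2.79×10⁷ Hz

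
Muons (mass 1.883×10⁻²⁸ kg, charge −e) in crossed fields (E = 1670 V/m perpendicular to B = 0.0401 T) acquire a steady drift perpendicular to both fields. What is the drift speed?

v_d ≈ 4.16×10⁴ m/s

The steady drift has the magnetic force balancing the electric force, so v_d = E/B.
v_d = 1670/0.0401 = 4.16×10⁴ m/s.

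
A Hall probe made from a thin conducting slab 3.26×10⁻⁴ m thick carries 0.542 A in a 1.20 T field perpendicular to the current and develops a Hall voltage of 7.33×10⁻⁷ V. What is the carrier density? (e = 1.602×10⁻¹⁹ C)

From V_H = IB/(n e t), n = IB/(V_H e t).
n = (0.542)(1.20)/((7.33×10⁻⁷)(1.602×10⁻¹⁹)(3.26×10⁻⁴)) ≈ 1.70×10²⁸ m⁻³.

n ≈ 1.70×10²⁸ m⁻³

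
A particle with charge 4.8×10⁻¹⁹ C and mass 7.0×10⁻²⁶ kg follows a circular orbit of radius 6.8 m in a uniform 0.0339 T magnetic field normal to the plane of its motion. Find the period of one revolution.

The cyclotron period depends only on m, q, B: T = 2πm/(|q|B).
T = 2π(7.0×10⁻²⁶)/((4.8×10⁻¹⁹)(0.0339)) ≈ 2.70×10⁻⁵ s.

T ≈ 2.70×10⁻⁵ s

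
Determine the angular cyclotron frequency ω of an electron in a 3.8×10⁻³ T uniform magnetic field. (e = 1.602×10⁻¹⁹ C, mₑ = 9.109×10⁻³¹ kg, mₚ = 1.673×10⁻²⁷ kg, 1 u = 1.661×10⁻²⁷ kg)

ω ≈ 6.7×10⁸ rad/s

ω = |q|B/m.
ω = (1.602×10⁻¹⁹)(3.8×10⁻³)/9.109×10⁻³¹ ≈ 6.7×10⁸ rad/s.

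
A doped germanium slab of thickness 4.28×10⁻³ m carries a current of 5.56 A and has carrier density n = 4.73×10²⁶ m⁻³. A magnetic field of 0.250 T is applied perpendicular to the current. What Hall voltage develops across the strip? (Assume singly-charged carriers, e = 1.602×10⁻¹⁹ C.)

V_H ≈ 4.29×10⁻⁶ V

V_H = IB/(n e t).
V_H = (5.56)(0.250)/((4.73×10²⁶)(1.602×10⁻¹⁹)(4.28×10⁻³)) ≈ 4.29×10⁻⁶ V.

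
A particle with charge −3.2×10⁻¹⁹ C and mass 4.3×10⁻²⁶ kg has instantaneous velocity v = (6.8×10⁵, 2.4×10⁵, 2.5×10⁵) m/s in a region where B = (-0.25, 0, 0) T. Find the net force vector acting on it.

F ≈ (0, 2.00×10⁻¹⁴, -1.92×10⁻¹⁴) N

v×B = (0, -6.25×10⁴, 6.00×10⁴) N/C.
F = q v×B = (−3.2×10⁻¹⁹ C)·(0, -6.25×10⁴, 6.00×10⁴) = (0, 2.00×10⁻¹⁴, -1.92×10⁻¹⁴) N.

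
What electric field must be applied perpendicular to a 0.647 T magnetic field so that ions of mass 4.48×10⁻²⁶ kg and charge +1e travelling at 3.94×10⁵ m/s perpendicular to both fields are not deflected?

For straight-line motion qE = qvB, so E = vB.
E = 3.94×10⁵ × 0.647 = 2.55×10⁵ V/m.

E = 2.55×10⁵ V/m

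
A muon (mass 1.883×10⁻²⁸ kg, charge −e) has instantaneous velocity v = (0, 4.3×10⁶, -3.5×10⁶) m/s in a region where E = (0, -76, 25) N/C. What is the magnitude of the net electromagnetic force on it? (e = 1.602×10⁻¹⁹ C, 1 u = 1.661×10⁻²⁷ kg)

|F| ≈ 1.28×10⁻¹⁷ N

Only an electric field acts, so F = qE = (−1.602×10⁻¹⁹ C)·(0, -76.0, 25.0) = (0, 1.22×10⁻¹⁷, -4.00×10⁻¹⁸) N.
|F| = 1.28×10⁻¹⁷ N.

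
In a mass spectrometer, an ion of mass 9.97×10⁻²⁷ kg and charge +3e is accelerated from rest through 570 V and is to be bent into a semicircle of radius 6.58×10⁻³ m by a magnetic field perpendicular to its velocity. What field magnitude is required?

B ≈ 0.739 T

v = √(2|q|V/m) = √(2·4.806×10⁻¹⁹·570/9.97×10⁻²⁷) ≈ 2.344×10⁵ m/s.
B = mv/(|q|r) = (9.97×10⁻²⁷)(2.344×10⁵)/((4.806×10⁻¹⁹)(6.58×10⁻³)) ≈ 0.739 T.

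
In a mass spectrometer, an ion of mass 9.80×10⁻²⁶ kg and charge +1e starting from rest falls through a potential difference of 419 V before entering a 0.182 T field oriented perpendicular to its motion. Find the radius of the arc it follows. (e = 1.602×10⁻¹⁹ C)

Acceleration: |q|V = ½mv² ⇒ v = √(2|q|V/m) = √(2·1.602×10⁻¹⁹·419/9.80×10⁻²⁶) ≈ 3.701×10⁴ m/s.
In the field: r = mv/(|q|B) = (9.80×10⁻²⁶)(3.701×10⁴)/((1.602×10⁻¹⁹)(0.182)) ≈ 0.124 m.

r ≈ 0.124 m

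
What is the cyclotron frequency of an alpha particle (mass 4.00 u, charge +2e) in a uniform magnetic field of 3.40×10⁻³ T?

f = |q|B/(2πm).
f = (3.204×10⁻¹⁹)(3.40×10⁻³)/(2π·6.644×10⁻²⁷) ≈ 2.61×10⁴ Hz.

f ≈ 2.61×10⁴ Hz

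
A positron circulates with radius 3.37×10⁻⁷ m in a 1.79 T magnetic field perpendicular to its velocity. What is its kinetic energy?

v = |q|Br/m, then KE = ½mv² = (qBr)²/(2m).
v = (1.602×10⁻¹⁹)(1.79)(3.37×10⁻⁷)/9.109×10⁻³¹ ≈ 1.061×10⁵ m/s.
KE = ½(9.109×10⁻³¹)(1.061×10⁵)² ≈ 5.13×10⁻²¹ J.

KE ≈ 5.13×10⁻²¹ J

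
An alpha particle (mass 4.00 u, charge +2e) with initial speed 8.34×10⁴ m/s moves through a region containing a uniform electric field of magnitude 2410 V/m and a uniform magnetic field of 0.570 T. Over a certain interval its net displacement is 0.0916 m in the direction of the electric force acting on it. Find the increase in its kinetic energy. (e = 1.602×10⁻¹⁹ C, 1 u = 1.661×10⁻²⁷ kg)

ΔKE ≈ 7.07×10⁻¹⁷ J

The magnetic force is always ⟂ v and does no work; only the electric force changes KE.
ΔKE = F_E · d = |q|E d = (3.204×10⁻¹⁹)(2410)(0.0916) ≈ 7.07×10⁻¹⁷ J.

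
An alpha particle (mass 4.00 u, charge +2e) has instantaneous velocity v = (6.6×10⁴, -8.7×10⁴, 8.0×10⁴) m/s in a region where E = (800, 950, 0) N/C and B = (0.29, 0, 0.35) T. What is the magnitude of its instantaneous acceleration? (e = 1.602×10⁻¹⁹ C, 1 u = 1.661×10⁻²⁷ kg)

|a| ≈ 1.88×10¹² m/s²

v×B = (-3.04×10⁴, 100, 2.52×10⁴) N/C.
E + v×B = (-2.96×10⁴, 1050, 2.52×10⁴) N/C.
F = q(E + v×B) = (3.204×10⁻¹⁹ C)·(-2.96×10⁴, 1050, 2.52×10⁴) = (-9.50×10⁻¹⁵, 3.36×10⁻¹⁶, 8.08×10⁻¹⁵) N.
|a| = |F|/m = 1.248×10⁻¹⁴/6.644×10⁻²⁷ ≈ 1.88×10¹² m/s².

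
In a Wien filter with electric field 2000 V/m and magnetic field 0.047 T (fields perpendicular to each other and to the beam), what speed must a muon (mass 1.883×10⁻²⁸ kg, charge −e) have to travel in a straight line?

v = 4.3×10⁴ m/s

For undeflected motion the electric and magnetic forces balance: qE = qvB.
v = E/B = 2000/0.047 = 4.3×10⁴ m/s.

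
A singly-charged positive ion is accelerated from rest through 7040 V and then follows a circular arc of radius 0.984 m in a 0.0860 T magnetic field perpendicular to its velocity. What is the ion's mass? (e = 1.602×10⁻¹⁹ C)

m ≈ 8.15×10⁻²⁶ kg

Combine |q|V = ½mv² and r = mv/(|q|B): eliminate v to get m = qB²r²/(2V).
m = (1.602×10⁻¹⁹)(0.0860)²(0.984)²/(2·7040) ≈ 8.15×10⁻²⁶ kg.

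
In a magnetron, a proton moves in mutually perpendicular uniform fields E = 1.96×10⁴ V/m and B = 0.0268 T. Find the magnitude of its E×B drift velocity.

v_d ≈ 7.31×10⁵ m/s

The steady drift has the magnetic force balancing the electric force, so v_d = E/B.
v_d = 1.96×10⁴/0.0268 = 7.31×10⁵ m/s.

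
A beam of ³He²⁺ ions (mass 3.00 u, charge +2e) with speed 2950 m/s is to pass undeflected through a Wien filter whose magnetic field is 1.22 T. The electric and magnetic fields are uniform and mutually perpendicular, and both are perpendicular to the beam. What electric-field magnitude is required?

For straight-line motion qE = qvB, so E = vB.
E = 2950 × 1.22 = 3600 V/m.

E = 3600 V/m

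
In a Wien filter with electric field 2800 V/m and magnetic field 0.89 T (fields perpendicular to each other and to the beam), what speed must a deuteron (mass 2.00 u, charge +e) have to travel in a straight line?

v = 3100 m/s

For undeflected motion the electric and magnetic forces balance: qE = qvB.
v = E/B = 2800/0.89 = 3100 m/s.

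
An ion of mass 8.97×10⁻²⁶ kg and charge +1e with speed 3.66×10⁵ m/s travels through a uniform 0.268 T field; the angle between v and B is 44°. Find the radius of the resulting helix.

r ≈ 0.531 m

v⊥ = v sinθ = 3.66×10⁵·sin44° ≈ 2.542×10⁵ m/s.
r = m v⊥/(|q|B) = (8.97×10⁻²⁶)(2.542×10⁵)/((1.602×10⁻¹⁹)(0.268)) ≈ 0.531 m.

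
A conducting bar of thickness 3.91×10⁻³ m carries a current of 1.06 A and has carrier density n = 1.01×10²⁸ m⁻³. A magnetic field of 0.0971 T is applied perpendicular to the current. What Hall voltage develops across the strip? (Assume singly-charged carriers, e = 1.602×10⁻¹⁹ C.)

V_H = IB/(n e t).
V_H = (1.06)(0.0971)/((1.01×10²⁸)(1.602×10⁻¹⁹)(3.91×10⁻³)) ≈ 1.63×10⁻⁸ V.

V_H ≈ 1.63×10⁻⁸ V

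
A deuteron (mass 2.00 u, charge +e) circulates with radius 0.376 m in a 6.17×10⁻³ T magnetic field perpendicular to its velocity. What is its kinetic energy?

v = |q|Br/m, then KE = ½mv² = (qBr)²/(2m).
v = (1.602×10⁻¹⁹)(6.17×10⁻³)(0.376)/3.322×10⁻²⁷ ≈ 1.119×10⁵ m/s.
KE = ½(3.322×10⁻²⁷)(1.119×10⁵)² ≈ 2.08×10⁻¹⁷ J = 130 eV.

KE ≈ 130 eV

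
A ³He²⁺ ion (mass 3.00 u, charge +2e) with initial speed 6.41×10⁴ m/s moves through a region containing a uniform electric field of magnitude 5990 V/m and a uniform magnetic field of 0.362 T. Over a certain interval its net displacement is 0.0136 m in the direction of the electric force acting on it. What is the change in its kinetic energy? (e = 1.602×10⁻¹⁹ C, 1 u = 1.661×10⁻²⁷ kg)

The magnetic force is always ⟂ v and does no work; only the electric force changes KE.
ΔKE = F_E · d = |q|E d = (3.204×10⁻¹⁹)(5990)(0.0136) ≈ 2.61×10⁻¹⁷ J.

ΔKE ≈ 2.61×10⁻¹⁷ J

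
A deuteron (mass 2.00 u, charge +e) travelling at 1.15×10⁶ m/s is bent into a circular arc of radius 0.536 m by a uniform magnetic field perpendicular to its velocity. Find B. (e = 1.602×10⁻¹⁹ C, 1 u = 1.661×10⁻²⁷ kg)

B ≈ 0.0445 T

From |q|vB = mv²/r, B = mv/(|q|r).
B = (3.322×10⁻²⁷)(1.15×10⁶)/((1.602×10⁻¹⁹)(0.536)) ≈ 0.0445 T.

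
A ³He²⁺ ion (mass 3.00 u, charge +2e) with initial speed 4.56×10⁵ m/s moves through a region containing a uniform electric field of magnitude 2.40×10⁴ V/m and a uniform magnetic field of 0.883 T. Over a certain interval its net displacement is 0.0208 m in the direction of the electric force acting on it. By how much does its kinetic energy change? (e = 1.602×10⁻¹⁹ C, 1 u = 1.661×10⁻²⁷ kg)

ΔKE ≈ 1.60×10⁻¹⁶ J

The magnetic force is always ⟂ v and does no work; only the electric force changes KE.
ΔKE = F_E · d = |q|E d = (3.204×10⁻¹⁹)(2.40×10⁴)(0.0208) ≈ 1.60×10⁻¹⁶ J.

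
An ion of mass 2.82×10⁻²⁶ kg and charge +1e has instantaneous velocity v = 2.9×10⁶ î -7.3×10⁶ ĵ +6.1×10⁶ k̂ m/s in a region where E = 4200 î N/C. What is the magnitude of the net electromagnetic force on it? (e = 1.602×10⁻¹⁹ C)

Only an electric field acts, so F = qE = (1.602×10⁻¹⁹ C)·(4200, 0, 0) = (6.73×10⁻¹⁶, 0, 0) N.
|F| = 6.73×10⁻¹⁶ N.

|F| ≈ 6.73×10⁻¹⁶ N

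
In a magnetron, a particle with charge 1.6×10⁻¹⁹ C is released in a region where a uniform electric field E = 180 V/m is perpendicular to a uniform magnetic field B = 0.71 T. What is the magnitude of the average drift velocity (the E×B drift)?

The steady drift has the magnetic force balancing the electric force, so v_d = E/B.
v_d = 180/0.71 = 250 m/s.

v_d ≈ 250 m/s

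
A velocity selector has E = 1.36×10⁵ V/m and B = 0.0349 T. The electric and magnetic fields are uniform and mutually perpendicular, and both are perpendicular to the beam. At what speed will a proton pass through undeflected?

Straight-line motion ⇒ electric and magnetic forces cancel, so E = vB.
v = E/B = 1.36×10⁵/0.0349 = 3.90×10⁶ m/s.
The result is independent of the particle's charge and mass.

v = 3.90×10⁶ m/s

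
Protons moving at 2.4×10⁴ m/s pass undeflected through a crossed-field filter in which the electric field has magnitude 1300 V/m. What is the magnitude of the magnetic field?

B = 0.054 T

Balance of forces in the selector: qE = qvB ⇒ B = E/v.
B = 1300/2.4×10⁴ = 0.054 T.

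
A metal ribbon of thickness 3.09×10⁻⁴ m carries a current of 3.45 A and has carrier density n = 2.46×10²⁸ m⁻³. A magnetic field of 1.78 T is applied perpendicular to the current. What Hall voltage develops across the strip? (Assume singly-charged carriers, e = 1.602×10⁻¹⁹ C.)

V_H = IB/(n e t).
V_H = (3.45)(1.78)/((2.46×10²⁸)(1.602×10⁻¹⁹)(3.09×10⁻⁴)) ≈ 5.04×10⁻⁶ V.

V_H ≈ 5.04×10⁻⁶ V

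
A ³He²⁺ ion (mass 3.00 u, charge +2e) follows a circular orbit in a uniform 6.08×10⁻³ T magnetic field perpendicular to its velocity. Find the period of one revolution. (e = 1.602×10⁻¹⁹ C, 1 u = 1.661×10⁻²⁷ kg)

The cyclotron period depends only on m, q, B: T = 2πm/(|q|B).
T = 2π(4.983×10⁻²⁷)/((3.204×10⁻¹⁹)(6.08×10⁻³)) ≈ 1.61×10⁻⁵ s.

T ≈ 1.61×10⁻⁵ s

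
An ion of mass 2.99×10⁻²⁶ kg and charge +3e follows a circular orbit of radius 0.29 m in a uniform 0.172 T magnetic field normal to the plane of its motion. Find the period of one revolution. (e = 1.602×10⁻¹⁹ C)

The cyclotron period depends only on m, q, B: T = 2πm/(|q|B).
T = 2π(2.99×10⁻²⁶)/((4.806×10⁻¹⁹)(0.172)) ≈ 2.27×10⁻⁶ s.

T ≈ 2.27×10⁻⁶ s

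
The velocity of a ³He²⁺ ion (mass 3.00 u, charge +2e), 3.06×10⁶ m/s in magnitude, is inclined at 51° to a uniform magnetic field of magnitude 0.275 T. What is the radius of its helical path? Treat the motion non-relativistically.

r ≈ 0.134 m

v⊥ = v sinθ = 3.06×10⁶·sin51° ≈ 2.378×10⁶ m/s.
r = m v⊥/(|q|B) = (4.983×10⁻²⁷)(2.378×10⁶)/((3.204×10⁻¹⁹)(0.275)) ≈ 0.134 m.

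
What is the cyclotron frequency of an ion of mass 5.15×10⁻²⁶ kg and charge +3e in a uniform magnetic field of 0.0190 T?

f = |q|B/(2πm).
f = (4.806×10⁻¹⁹)(0.0190)/(2π·5.15×10⁻²⁶) ≈ 2.82×10⁴ Hz.

f ≈ 2.82×10⁴ Hz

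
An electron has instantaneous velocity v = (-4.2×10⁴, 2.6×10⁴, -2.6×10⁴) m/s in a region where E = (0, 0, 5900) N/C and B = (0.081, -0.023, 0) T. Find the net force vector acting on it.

v×B = (-598, -2110, -1140) N/C.
E + v×B = (-598, -2110, 4760) N/C.
F = q(E + v×B) = (−1.602×10⁻¹⁹ C)·(-598, -2110, 4760) = (9.58×10⁻¹⁷, 3.37×10⁻¹⁶, -7.63×10⁻¹⁶) N.

F ≈ (9.58×10⁻¹⁷, 3.37×10⁻¹⁶, -7.63×10⁻¹⁶) N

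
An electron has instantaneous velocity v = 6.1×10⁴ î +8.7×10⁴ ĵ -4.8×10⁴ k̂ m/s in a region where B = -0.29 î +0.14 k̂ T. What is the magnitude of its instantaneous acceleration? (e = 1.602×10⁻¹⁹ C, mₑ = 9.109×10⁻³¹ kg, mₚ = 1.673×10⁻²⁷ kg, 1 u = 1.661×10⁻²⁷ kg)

v×B = (1.22×10⁴, 5380, 2.52×10⁴) N/C.
F = q v×B = (−1.602×10⁻¹⁹ C)·(1.22×10⁴, 5380, 2.52×10⁴) = (-1.95×10⁻¹⁵, -8.62×10⁻¹⁶, -4.04×10⁻¹⁵) N.
|a| = |F|/m = 4.570×10⁻¹⁵/9.109×10⁻³¹ ≈ 5.02×10¹⁵ m/s².

|a| ≈ 5.02×10¹⁵ m/s²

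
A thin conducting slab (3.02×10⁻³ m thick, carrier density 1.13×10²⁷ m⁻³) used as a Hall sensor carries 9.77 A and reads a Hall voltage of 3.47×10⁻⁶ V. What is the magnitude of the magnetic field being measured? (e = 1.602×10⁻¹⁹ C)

B ≈ 0.194 T

From V_H = IB/(n e t), B = V_H n e t / I.
B = (3.47×10⁻⁶)(1.13×10²⁷)(1.602×10⁻¹⁹)(3.02×10⁻³)/9.77 ≈ 0.194 T.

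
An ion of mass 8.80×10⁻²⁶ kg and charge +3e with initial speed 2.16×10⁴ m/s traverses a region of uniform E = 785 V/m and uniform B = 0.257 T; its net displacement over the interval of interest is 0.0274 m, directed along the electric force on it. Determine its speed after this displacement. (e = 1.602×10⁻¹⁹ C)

B does no work; ΔKE = |q|E d.
½mv_f² = ½mv₀² + |q|Ed = ½(8.80×10⁻²⁶)(2.16×10⁴)² + (4.806×10⁻¹⁹)(785)(0.0274) ≈ 2.053×10⁻¹⁷ J + 1.034×10⁻¹⁷ J ≈ 3.087×10⁻¹⁷ J.
v_f = √(2·3.087×10⁻¹⁷/8.80×10⁻²⁶) ≈ 2.65×10⁴ m/s.

v_f ≈ 2.65×10⁴ m/s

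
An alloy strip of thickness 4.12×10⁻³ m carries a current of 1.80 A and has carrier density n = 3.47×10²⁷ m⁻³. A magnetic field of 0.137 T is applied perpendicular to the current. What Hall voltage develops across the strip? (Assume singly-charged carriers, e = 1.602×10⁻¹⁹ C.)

V_H = IB/(n e t).
V_H = (1.80)(0.137)/((3.47×10²⁷)(1.602×10⁻¹⁹)(4.12×10⁻³)) ≈ 1.08×10⁻⁷ V.

V_H ≈ 1.08×10⁻⁷ V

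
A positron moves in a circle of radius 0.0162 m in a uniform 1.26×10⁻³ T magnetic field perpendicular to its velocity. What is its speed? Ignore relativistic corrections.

v ≈ 3.59×10⁶ m/s

From |q|vB = mv²/r, v = |q|Br/m.
v = (1.602×10⁻¹⁹)(1.26×10⁻³)(0.0162)/9.109×10⁻³¹ ≈ 3.59×10⁶ m/s.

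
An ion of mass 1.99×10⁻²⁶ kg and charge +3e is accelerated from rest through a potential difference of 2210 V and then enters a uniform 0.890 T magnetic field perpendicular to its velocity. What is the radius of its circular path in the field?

Acceleration: |q|V = ½mv² ⇒ v = √(2|q|V/m) = √(2·4.806×10⁻¹⁹·2210/1.99×10⁻²⁶) ≈ 3.267×10⁵ m/s.
In the field: r = mv/(|q|B) = (1.99×10⁻²⁶)(3.267×10⁵)/((4.806×10⁻¹⁹)(0.890)) ≈ 0.0152 m.

r ≈ 0.0152 m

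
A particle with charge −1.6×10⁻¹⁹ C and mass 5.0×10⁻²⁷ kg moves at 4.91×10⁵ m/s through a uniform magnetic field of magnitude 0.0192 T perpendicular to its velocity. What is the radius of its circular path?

r ≈ 0.799 m

The magnetic force provides the centripetal force: |q|vB = mv²/r.
r = mv/(|q|B) = (5.0×10⁻²⁷)(4.91×10⁵)/((1.6×10⁻¹⁹)(0.0192)) ≈ 0.799 m.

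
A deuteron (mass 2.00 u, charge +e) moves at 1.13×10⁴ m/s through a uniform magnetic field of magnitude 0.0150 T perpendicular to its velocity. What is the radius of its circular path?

r ≈ 0.0156 m

The magnetic force provides the centripetal force: |q|vB = mv²/r.
r = mv/(|q|B) = (3.322×10⁻²⁷)(1.13×10⁴)/((1.602×10⁻¹⁹)(0.0150)) ≈ 0.0156 m.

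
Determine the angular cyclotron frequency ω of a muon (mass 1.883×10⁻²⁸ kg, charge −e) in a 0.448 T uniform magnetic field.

ω ≈ 3.81×10⁸ rad/s

ω = |q|B/m.
ω = (1.602×10⁻¹⁹)(0.448)/1.883×10⁻²⁸ ≈ 3.81×10⁸ rad/s.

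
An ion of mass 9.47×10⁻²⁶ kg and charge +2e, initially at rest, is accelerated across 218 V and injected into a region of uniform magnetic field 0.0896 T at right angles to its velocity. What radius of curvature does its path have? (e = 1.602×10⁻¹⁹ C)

r ≈ 0.127 m

Acceleration: |q|V = ½mv² ⇒ v = √(2|q|V/m) = √(2·3.204×10⁻¹⁹·218/9.47×10⁻²⁶) ≈ 3.841×10⁴ m/s.
In the field: r = mv/(|q|B) = (9.47×10⁻²⁶)(3.841×10⁴)/((3.204×10⁻¹⁹)(0.0896)) ≈ 0.127 m.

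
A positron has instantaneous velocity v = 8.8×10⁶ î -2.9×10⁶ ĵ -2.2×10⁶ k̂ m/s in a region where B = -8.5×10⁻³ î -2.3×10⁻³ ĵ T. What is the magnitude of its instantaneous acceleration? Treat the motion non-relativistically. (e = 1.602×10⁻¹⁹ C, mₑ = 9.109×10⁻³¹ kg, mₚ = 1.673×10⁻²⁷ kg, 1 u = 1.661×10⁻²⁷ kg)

|a| ≈ 8.60×10¹⁵ m/s²

v×B = (-5060, 1.87×10⁴, -4.49×10⁴) N/C.
F = q v×B = (1.602×10⁻¹⁹ C)·(-5060, 1.87×10⁴, -4.49×10⁴) = (-8.11×10⁻¹⁶, 3.00×10⁻¹⁵, -7.19×10⁻¹⁵) N.
|a| = |F|/m = 7.832×10⁻¹⁵/9.109×10⁻³¹ ≈ 8.60×10¹⁵ m/s².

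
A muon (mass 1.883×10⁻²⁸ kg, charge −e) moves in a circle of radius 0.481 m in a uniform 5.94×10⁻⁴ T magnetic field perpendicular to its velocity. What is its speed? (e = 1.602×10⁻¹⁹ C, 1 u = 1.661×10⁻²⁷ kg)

v ≈ 2.43×10⁵ m/s

From |q|vB = mv²/r, v = |q|Br/m.
v = (1.602×10⁻¹⁹)(5.94×10⁻⁴)(0.481)/1.883×10⁻²⁸ ≈ 2.43×10⁵ m/s.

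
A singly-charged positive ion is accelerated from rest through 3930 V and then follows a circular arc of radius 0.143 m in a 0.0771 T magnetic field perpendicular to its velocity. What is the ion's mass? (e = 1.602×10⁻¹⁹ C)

Combine |q|V = ½mv² and r = mv/(|q|B): eliminate v to get m = qB²r²/(2V).
m = (1.602×10⁻¹⁹)(0.0771)²(0.143)²/(2·3930) ≈ 2.48×10⁻²⁷ kg.

m ≈ 2.48×10⁻²⁷ kg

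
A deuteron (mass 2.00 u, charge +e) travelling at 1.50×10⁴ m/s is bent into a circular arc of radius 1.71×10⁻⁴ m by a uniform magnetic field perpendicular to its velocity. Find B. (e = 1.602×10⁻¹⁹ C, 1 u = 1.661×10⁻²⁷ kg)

B ≈ 1.82 T

From |q|vB = mv²/r, B = mv/(|q|r).
B = (3.322×10⁻²⁷)(1.50×10⁴)/((1.602×10⁻¹⁹)(1.71×10⁻⁴)) ≈ 1.82 T.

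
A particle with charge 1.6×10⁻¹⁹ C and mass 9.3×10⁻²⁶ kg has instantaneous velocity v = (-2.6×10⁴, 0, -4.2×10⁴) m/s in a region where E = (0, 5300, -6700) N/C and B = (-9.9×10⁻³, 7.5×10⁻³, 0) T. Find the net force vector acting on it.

F ≈ (5.04×10⁻¹⁷, 9.15×10⁻¹⁶, -1.10×10⁻¹⁵) N

v×B = (315, 416, -195) N/C.
E + v×B = (315, 5720, -6900) N/C.
F = q(E + v×B) = (1.6×10⁻¹⁹ C)·(315, 5720, -6900) = (5.04×10⁻¹⁷, 9.15×10⁻¹⁶, -1.10×10⁻¹⁵) N.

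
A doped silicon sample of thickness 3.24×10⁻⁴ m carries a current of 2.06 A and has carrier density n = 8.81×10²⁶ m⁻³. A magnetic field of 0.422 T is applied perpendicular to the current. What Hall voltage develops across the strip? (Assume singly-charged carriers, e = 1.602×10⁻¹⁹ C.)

V_H = IB/(n e t).
V_H = (2.06)(0.422)/((8.81×10²⁶)(1.602×10⁻¹⁹)(3.24×10⁻⁴)) ≈ 1.90×10⁻⁵ V.

V_H ≈ 1.90×10⁻⁵ V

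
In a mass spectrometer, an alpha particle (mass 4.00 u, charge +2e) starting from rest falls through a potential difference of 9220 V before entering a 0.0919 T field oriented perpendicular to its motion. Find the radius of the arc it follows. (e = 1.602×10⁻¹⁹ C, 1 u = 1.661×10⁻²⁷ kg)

r ≈ 0.213 m

Acceleration: |q|V = ½mv² ⇒ v = √(2|q|V/m) = √(2·3.204×10⁻¹⁹·9220/6.644×10⁻²⁷) ≈ 9.430×10⁵ m/s.
In the field: r = mv/(|q|B) = (6.644×10⁻²⁷)(9.430×10⁵)/((3.204×10⁻¹⁹)(0.0919)) ≈ 0.213 m.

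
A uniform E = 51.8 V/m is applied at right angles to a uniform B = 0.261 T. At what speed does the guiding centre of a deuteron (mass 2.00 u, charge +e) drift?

v_d ≈ 198 m/s

The E×B drift speed is v_d = E/B.
v_d = 51.8/0.261 = 198 m/s.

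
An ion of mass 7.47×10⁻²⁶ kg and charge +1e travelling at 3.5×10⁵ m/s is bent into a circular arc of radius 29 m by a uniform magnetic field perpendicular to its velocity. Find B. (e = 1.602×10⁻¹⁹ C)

From |q|vB = mv²/r, B = mv/(|q|r).
B = (7.47×10⁻²⁶)(3.5×10⁵)/((1.602×10⁻¹⁹)(29)) ≈ 5.6×10⁻³ T.

B ≈ 5.6×10⁻³ T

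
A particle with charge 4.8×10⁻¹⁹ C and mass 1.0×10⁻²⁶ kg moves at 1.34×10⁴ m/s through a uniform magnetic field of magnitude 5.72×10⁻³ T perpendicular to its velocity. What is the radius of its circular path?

The magnetic force provides the centripetal force: |q|vB = mv²/r.
r = mv/(|q|B) = (1.0×10⁻²⁶)(1.34×10⁴)/((4.8×10⁻¹⁹)(5.72×10⁻³)) ≈ 0.0488 m.

r ≈ 0.0488 m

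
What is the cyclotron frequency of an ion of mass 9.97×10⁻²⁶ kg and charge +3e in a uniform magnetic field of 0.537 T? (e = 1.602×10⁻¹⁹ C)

f = |q|B/(2πm).
f = (4.806×10⁻¹⁹)(0.537)/(2π·9.97×10⁻²⁶) ≈ 4.12×10⁵ Hz.

f ≈ 4.12×10⁵ Hz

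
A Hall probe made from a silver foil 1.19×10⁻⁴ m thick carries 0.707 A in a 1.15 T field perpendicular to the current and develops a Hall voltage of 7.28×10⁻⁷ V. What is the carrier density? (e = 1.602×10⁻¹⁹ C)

n ≈ 5.86×10²⁸ m⁻³

From V_H = IB/(n e t), n = IB/(V_H e t).
n = (0.707)(1.15)/((7.28×10⁻⁷)(1.602×10⁻¹⁹)(1.19×10⁻⁴)) ≈ 5.86×10²⁸ m⁻³.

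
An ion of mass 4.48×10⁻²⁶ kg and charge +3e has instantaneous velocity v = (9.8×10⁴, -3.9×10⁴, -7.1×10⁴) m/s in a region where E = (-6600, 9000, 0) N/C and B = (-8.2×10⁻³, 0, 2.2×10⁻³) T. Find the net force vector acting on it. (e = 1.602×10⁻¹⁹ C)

F ≈ (-3.21×10⁻¹⁵, 4.50×10⁻¹⁵, -1.54×10⁻¹⁶) N

v×B = (-85.8, 367, -320) N/C.
E + v×B = (-6690, 9370, -320) N/C.
F = q(E + v×B) = (4.806×10⁻¹⁹ C)·(-6690, 9370, -320) = (-3.21×10⁻¹⁵, 4.50×10⁻¹⁵, -1.54×10⁻¹⁶) N.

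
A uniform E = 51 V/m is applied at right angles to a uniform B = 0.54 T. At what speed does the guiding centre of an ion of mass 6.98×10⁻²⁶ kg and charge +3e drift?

v_d ≈ 94 m/s

The E×B drift speed is v_d = E/B.
v_d = 51/0.54 = 94 m/s.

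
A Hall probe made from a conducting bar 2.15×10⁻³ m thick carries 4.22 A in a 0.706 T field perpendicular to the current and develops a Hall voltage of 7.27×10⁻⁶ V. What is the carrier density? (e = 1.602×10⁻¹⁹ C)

n ≈ 1.19×10²⁷ m⁻³

From V_H = IB/(n e t), n = IB/(V_H e t).
n = (4.22)(0.706)/((7.27×10⁻⁶)(1.602×10⁻¹⁹)(2.15×10⁻³)) ≈ 1.19×10²⁷ m⁻³.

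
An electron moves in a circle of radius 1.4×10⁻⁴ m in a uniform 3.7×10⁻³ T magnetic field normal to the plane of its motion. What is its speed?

From |q|vB = mv²/r, v = |q|Br/m.
v = (1.602×10⁻¹⁹)(3.7×10⁻³)(1.4×10⁻⁴)/9.109×10⁻³¹ ≈ 9.1×10⁴ m/s.

v ≈ 9.1×10⁴ m/s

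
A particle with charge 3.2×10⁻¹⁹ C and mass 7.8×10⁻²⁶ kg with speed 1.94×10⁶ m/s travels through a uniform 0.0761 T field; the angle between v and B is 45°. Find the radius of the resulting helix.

r ≈ 4.39 m

v⊥ = v sinθ = 1.94×10⁶·sin45° ≈ 1.372×10⁶ m/s.
r = m v⊥/(|q|B) = (7.8×10⁻²⁶)(1.372×10⁶)/((3.2×10⁻¹⁹)(0.0761)) ≈ 4.39 m.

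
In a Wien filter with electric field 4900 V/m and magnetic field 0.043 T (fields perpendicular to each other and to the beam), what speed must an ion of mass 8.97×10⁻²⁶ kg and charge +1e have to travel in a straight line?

v = 1.1×10⁵ m/s

Zero net Lorentz force requires |qE| = |q v×B|, i.e. E = vB.
v = E/B = 4900/0.043 = 1.1×10⁵ m/s.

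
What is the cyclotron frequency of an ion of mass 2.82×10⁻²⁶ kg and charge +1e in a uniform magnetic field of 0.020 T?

f ≈ 1.8×10⁴ Hz

f = |q|B/(2πm).
f = (1.602×10⁻¹⁹)(0.020)/(2π·2.82×10⁻²⁶) ≈ 1.8×10⁴ Hz.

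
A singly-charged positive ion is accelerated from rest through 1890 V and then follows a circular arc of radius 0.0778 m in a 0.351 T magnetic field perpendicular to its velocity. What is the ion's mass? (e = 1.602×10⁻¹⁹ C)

Combine |q|V = ½mv² and r = mv/(|q|B): eliminate v to get m = qB²r²/(2V).
m = (1.602×10⁻¹⁹)(0.351)²(0.0778)²/(2·1890) ≈ 3.16×10⁻²⁶ kg.

m ≈ 3.16×10⁻²⁶ kg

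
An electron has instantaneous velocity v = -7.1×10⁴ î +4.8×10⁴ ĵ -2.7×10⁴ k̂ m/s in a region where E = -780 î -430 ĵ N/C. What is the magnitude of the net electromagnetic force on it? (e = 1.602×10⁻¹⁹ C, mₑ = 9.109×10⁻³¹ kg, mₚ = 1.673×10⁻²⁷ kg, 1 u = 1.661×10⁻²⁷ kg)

Only an electric field acts, so F = qE = (−1.602×10⁻¹⁹ C)·(-780, -430, 0) = (1.25×10⁻¹⁶, 6.89×10⁻¹⁷, 0) N.
|F| = 1.43×10⁻¹⁶ N.

|F| ≈ 1.43×10⁻¹⁶ N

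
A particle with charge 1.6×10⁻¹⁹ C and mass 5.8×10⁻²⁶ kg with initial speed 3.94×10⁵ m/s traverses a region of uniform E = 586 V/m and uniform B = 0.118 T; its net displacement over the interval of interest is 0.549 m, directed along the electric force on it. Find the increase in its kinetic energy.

The magnetic force is always ⟂ v and does no work; only the electric force changes KE.
ΔKE = F_E · d = |q|E d = (1.6×10⁻¹⁹)(586)(0.549) ≈ 5.15×10⁻¹⁷ J.

ΔKE ≈ 5.15×10⁻¹⁷ J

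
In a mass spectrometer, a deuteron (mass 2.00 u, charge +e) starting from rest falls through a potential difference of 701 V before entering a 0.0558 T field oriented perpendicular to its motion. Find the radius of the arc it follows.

r ≈ 0.0966 m

Acceleration: |q|V = ½mv² ⇒ v = √(2|q|V/m) = √(2·1.602×10⁻¹⁹·701/3.322×10⁻²⁷) ≈ 2.600×10⁵ m/s.
In the field: r = mv/(|q|B) = (3.322×10⁻²⁷)(2.600×10⁵)/((1.602×10⁻¹⁹)(0.0558)) ≈ 0.0966 m.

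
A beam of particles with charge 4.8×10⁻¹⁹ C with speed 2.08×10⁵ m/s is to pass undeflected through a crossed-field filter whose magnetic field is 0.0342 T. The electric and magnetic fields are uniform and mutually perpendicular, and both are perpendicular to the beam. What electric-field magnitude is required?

For straight-line motion qE = qvB, so E = vB.
E = 2.08×10⁵ × 0.0342 = 7110 V/m.

E = 7110 V/m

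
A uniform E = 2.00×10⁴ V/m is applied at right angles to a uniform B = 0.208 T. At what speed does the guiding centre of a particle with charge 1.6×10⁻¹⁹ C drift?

The steady drift has the magnetic force balancing the electric force, so v_d = E/B.
v_d = 2.00×10⁴/0.208 = 9.62×10⁴ m/s.

v_d ≈ 9.62×10⁴ m/s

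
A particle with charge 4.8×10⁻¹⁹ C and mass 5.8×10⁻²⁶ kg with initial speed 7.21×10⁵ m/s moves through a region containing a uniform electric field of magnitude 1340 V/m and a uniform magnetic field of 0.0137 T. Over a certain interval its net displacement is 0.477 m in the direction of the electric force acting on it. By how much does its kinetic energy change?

The magnetic force is always ⟂ v and does no work; only the electric force changes KE.
ΔKE = F_E · d = |q|E d = (4.8×10⁻¹⁹)(1340)(0.477) ≈ 3.07×10⁻¹⁶ J.

ΔKE ≈ 3.07×10⁻¹⁶ J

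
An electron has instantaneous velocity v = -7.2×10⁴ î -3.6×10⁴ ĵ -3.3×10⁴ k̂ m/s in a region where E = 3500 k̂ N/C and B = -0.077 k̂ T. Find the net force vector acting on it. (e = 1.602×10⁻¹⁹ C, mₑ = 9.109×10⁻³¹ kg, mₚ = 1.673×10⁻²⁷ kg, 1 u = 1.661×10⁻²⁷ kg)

F ≈ (-4.44×10⁻¹⁶, 8.88×10⁻¹⁶, -5.61×10⁻¹⁶) N

v×B = (2770, -5540, 0) N/C.
E + v×B = (2770, -5540, 3500) N/C.
F = q(E + v×B) = (−1.602×10⁻¹⁹ C)·(2770, -5540, 3500) = (-4.44×10⁻¹⁶, 8.88×10⁻¹⁶, -5.61×10⁻¹⁶) N.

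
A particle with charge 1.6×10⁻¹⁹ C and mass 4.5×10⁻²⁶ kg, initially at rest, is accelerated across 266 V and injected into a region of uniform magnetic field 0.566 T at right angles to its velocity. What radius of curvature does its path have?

Acceleration: |q|V = ½mv² ⇒ v = √(2|q|V/m) = √(2·1.6×10⁻¹⁹·266/4.5×10⁻²⁶) ≈ 4.349×10⁴ m/s.
In the field: r = mv/(|q|B) = (4.5×10⁻²⁶)(4.349×10⁴)/((1.6×10⁻¹⁹)(0.566)) ≈ 0.0216 m.

r ≈ 0.0216 m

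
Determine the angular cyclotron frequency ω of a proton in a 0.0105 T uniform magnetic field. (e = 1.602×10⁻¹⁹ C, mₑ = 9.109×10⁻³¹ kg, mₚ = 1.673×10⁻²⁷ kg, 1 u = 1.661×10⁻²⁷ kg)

ω = |q|B/m.
ω = (1.602×10⁻¹⁹)(0.0105)/1.673×10⁻²⁷ ≈ 1.01×10⁶ rad/s.

ω ≈ 1.01×10⁶ rad/s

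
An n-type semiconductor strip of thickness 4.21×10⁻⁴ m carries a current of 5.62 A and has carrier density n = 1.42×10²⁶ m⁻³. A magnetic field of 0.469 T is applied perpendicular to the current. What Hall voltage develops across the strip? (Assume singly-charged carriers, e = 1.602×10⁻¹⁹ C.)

V_H = IB/(n e t).
V_H = (5.62)(0.469)/((1.42×10²⁶)(1.602×10⁻¹⁹)(4.21×10⁻⁴)) ≈ 2.75×10⁻⁴ V.

V_H ≈ 2.75×10⁻⁴ V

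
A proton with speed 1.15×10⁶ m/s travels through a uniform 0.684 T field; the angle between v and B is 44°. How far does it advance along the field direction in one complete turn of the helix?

p ≈ 0.0794 m

v∥ = v cosθ = 1.15×10⁶·cos44° ≈ 8.272×10⁵ m/s.
T = 2πm/(|q|B) = 2π(1.673×10⁻²⁷)/((1.602×10⁻¹⁹)(0.684)) ≈ 9.593×10⁻⁸ s.
pitch = v∥ T = (8.272×10⁵)(9.593×10⁻⁸) ≈ 0.0794 m.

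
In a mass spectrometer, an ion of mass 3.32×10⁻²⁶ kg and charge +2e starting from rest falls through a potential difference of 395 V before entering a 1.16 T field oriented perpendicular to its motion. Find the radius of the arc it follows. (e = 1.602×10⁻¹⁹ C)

r ≈ 7.80×10⁻³ m

Acceleration: |q|V = ½mv² ⇒ v = √(2|q|V/m) = √(2·3.204×10⁻¹⁹·395/3.32×10⁻²⁶) ≈ 8.732×10⁴ m/s.
In the field: r = mv/(|q|B) = (3.32×10⁻²⁶)(8.732×10⁴)/((3.204×10⁻¹⁹)(1.16)) ≈ 7.80×10⁻³ m.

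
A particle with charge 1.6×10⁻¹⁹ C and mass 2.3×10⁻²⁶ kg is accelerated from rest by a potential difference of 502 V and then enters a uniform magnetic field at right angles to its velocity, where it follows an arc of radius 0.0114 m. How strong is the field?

v = √(2|q|V/m) = √(2·1.6×10⁻¹⁹·502/2.3×10⁻²⁶) ≈ 8.357×10⁴ m/s.
B = mv/(|q|r) = (2.3×10⁻²⁶)(8.357×10⁴)/((1.6×10⁻¹⁹)(0.0114)) ≈ 1.05 T.

B ≈ 1.05 T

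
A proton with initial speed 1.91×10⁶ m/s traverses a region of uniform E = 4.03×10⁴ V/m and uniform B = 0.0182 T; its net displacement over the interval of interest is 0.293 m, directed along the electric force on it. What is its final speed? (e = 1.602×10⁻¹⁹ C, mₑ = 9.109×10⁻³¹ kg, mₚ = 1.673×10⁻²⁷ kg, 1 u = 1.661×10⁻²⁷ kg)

B does no work; ΔKE = |q|E d.
½mv_f² = ½mv₀² + |q|Ed = ½(1.673×10⁻²⁷)(1.91×10⁶)² + (1.602×10⁻¹⁹)(4.03×10⁴)(0.293) ≈ 3.052×10⁻¹⁵ J + 1.892×10⁻¹⁵ J ≈ 4.943×10⁻¹⁵ J.
v_f = √(2·4.943×10⁻¹⁵/1.673×10⁻²⁷) ≈ 2.43×10⁶ m/s.

v_f ≈ 2.43×10⁶ m/s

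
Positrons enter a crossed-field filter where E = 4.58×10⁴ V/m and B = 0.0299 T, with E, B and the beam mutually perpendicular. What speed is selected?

Zero net Lorentz force requires |qE| = |q v×B|, i.e. E = vB.
v = E/B = 4.58×10⁴/0.0299 = 1.53×10⁶ m/s.

v = 1.53×10⁶ m/s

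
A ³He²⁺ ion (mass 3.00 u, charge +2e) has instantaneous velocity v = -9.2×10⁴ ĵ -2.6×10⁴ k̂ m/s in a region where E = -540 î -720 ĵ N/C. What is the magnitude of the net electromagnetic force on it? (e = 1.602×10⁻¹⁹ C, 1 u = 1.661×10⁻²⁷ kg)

|F| ≈ 2.88×10⁻¹⁶ N

Only an electric field acts, so F = qE = (3.204×10⁻¹⁹ C)·(-540, -720, 0) = (-1.73×10⁻¹⁶, -2.31×10⁻¹⁶, 0) N.
|F| = 2.88×10⁻¹⁶ N.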